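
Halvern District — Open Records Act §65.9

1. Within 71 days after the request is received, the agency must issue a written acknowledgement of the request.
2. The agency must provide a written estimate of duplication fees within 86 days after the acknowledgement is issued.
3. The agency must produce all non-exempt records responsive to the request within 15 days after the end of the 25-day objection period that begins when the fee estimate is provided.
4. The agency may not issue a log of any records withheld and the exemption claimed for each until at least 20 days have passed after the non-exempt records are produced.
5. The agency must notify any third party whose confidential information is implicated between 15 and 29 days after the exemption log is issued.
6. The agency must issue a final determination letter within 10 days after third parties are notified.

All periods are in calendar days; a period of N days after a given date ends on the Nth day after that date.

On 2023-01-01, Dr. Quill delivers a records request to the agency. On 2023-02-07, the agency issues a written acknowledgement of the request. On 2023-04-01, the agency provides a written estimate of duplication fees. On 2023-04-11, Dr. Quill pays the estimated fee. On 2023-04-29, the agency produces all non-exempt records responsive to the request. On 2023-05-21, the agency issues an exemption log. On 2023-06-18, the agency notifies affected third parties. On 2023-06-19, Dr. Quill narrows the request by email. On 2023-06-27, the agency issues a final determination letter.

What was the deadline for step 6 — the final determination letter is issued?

Step 6 runs from 2023-06-18, when third parties are notified. 10 days after 2023-06-18 is 2023-06-28.

2023-06-28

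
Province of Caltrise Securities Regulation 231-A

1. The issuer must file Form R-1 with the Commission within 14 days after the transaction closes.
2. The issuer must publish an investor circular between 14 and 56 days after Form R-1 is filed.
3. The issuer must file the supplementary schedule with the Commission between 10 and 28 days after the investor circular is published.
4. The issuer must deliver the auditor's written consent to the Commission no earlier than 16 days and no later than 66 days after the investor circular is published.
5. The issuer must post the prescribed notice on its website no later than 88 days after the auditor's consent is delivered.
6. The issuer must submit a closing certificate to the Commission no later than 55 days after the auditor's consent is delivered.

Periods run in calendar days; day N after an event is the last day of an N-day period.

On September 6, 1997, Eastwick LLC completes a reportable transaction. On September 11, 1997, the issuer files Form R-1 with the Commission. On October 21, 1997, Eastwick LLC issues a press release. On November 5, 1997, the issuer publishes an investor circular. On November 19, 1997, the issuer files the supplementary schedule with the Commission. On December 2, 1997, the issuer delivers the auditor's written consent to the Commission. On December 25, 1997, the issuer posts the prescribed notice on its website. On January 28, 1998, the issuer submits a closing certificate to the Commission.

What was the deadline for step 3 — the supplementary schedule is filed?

Step 3 runs from November 5, 1997, when the investor circular is published. The window is 10–28 days after November 5, 1997; it closes on December 3, 1997.

December 3, 1997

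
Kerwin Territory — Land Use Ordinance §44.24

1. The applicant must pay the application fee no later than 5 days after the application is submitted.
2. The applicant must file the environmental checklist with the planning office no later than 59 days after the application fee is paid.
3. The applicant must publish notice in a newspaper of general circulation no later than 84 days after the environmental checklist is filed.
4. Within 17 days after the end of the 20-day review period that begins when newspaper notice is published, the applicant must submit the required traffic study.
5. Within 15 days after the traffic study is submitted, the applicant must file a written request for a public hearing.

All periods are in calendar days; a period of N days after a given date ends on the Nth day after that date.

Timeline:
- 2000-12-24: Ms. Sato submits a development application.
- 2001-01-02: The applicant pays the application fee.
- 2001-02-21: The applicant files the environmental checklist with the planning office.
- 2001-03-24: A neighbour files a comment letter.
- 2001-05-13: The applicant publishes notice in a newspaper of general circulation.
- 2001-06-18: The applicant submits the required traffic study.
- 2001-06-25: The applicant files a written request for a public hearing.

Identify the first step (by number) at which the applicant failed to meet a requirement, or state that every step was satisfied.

(1) due by 2000-12-24 + 5 days = 2000-12-29; not done until 2001-01-02, 4 days after the deadline.

Step 1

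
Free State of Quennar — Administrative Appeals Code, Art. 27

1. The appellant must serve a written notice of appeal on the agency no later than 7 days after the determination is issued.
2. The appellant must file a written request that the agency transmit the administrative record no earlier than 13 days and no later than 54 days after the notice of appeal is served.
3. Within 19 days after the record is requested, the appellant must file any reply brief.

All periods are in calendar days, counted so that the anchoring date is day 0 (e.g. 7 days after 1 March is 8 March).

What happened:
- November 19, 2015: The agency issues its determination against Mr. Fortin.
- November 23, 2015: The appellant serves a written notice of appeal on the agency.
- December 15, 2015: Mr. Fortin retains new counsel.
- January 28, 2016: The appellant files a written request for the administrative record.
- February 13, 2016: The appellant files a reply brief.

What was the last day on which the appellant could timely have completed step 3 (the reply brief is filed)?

February 16, 2016

Step 3 runs from January 28, 2016, when the record is requested. 19 days after January 28, 2016 is February 16, 2016.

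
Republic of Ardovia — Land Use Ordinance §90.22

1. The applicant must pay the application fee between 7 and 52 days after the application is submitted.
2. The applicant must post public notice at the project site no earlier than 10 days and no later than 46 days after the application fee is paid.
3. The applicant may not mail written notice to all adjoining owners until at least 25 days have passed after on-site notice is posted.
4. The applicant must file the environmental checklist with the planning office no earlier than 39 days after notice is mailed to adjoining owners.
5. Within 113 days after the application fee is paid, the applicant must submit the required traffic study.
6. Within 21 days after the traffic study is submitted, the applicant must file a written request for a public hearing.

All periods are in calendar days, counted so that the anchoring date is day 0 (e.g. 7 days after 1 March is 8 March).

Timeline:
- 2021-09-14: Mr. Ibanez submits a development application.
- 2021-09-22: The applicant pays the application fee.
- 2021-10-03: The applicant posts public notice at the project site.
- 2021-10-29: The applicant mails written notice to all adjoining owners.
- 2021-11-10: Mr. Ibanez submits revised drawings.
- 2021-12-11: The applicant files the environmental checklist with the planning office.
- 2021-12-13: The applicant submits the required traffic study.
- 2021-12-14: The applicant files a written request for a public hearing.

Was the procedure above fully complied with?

(1) the permitted window runs from 2021-09-14 + 7 = 2021-09-21 to 2021-09-14 + 52 = 2021-11-05; done 2021-09-22, which is between those dates.
(2) the permitted window runs from 2021-09-22 + 10 = 2021-10-02 to 2021-09-22 + 46 = 2021-11-07; done 2021-10-03, which is between those dates.
(3) permitted from 2021-10-03 + 25 days = 2021-10-28 onward; done 2021-10-29 — permitted.
(4) permitted from 2021-10-29 + 39 days = 2021-12-07 onward; done 2021-12-11 — permitted.
(5) due by 2021-09-22 + 113 days = 2022-01-13; 2021-12-13 is within that limit.
(6) due by 2021-12-13 + 21 days = 2022-01-03; 2021-12-14 is within that limit.

Yes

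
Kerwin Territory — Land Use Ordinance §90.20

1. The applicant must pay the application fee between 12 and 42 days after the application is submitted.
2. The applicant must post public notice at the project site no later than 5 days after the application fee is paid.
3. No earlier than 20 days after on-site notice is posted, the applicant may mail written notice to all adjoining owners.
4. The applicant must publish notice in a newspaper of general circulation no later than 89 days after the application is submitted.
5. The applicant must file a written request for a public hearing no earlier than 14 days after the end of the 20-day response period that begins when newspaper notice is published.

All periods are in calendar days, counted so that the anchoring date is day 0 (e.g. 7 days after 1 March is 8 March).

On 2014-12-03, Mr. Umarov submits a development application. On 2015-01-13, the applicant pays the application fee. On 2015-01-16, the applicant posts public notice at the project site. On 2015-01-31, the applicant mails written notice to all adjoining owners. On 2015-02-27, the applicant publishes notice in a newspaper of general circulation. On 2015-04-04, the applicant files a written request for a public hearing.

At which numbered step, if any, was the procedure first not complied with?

Step 3

Step 1: the window is 12–42 days after 2014-12-03 (when the application is submitted), so 2014-12-15 through 2015-01-14; done 2015-01-13 — within the window.
Step 2: 5 days after 2015-01-13 (when the application fee is paid) is 2015-01-18; completed 2015-01-16, before the deadline.
Step 3: the earliest permitted date is 20 days after 2015-01-16 (when on-site notice is posted), i.e. 2015-02-05; acted on 2015-01-31, 5 days prematurely.
The analysis stops there.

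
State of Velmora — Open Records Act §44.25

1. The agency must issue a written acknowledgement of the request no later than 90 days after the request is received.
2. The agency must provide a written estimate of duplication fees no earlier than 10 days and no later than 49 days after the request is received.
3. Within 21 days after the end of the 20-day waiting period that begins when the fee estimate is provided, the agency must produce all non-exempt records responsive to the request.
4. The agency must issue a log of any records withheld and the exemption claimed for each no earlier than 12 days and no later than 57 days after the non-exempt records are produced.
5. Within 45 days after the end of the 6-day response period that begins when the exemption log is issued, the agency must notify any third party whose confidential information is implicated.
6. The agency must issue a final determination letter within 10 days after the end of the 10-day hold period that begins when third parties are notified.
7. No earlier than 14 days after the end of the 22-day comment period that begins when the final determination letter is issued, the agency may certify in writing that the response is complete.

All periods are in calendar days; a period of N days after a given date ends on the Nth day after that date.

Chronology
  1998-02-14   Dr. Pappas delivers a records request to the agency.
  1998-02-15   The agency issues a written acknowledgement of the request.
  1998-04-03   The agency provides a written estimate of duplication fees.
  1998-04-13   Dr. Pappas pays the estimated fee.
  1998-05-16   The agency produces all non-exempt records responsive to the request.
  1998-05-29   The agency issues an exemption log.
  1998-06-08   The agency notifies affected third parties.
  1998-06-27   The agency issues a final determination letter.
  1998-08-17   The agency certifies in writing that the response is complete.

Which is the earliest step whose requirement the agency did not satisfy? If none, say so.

Step 1 — counting 90 days from 1998-02-14 (when the request is received) gives a deadline of 1998-05-15; completed 1998-02-15, before the deadline.
Step 2 — 10 and 49 days from 1998-02-14 (when the request is received) are 1998-02-24 and 1998-04-04 respectively; done 1998-04-03 — within the window.
Step 3 — counting 21 days from 1998-04-23 (end of the 20-day waiting period, which began when the fee estimate is provided on 1998-04-03) gives a deadline of 1998-05-14; done 1998-05-16 — 2 days late.

Step 3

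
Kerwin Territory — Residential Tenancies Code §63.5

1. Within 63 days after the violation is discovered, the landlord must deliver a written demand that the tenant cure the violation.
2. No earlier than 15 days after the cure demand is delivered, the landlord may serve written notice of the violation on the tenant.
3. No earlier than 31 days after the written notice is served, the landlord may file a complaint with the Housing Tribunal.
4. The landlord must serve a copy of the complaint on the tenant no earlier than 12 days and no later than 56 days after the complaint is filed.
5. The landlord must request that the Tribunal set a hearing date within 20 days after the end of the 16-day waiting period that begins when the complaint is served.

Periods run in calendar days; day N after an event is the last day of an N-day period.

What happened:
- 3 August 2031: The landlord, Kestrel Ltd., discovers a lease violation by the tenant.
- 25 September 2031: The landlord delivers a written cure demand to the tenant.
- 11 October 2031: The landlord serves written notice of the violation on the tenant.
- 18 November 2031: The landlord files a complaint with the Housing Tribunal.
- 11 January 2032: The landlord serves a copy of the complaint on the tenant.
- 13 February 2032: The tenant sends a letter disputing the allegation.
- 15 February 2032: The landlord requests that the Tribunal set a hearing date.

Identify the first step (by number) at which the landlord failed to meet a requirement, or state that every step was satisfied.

None — every step was satisfied

Step 1: 63 days after 3 August 2031 (when the violation is discovered) is 5 October 2031; 25 September 2031 is within that limit.
Step 2: the earliest permitted date is 15 days after 25 September 2031 (when the cure demand is delivered), i.e. 10 October 2031; done 11 October 2031, after the minimum wait.
Step 3: the earliest permitted date is 31 days after 11 October 2031 (when the written notice is served), i.e. 11 November 2031; done 18 November 2031 — permitted.
Step 4: the window is 12–56 days after 18 November 2031 (when the complaint is filed), so 30 November 2031 through 13 January 2032; done 11 January 2032, which is between those dates.
Step 5: 20 days after 27 January 2032 (end of the 16-day waiting period, which began when the complaint is served on 11 January 2032) is 16 February 2032; completed 15 February 2032, before the deadline.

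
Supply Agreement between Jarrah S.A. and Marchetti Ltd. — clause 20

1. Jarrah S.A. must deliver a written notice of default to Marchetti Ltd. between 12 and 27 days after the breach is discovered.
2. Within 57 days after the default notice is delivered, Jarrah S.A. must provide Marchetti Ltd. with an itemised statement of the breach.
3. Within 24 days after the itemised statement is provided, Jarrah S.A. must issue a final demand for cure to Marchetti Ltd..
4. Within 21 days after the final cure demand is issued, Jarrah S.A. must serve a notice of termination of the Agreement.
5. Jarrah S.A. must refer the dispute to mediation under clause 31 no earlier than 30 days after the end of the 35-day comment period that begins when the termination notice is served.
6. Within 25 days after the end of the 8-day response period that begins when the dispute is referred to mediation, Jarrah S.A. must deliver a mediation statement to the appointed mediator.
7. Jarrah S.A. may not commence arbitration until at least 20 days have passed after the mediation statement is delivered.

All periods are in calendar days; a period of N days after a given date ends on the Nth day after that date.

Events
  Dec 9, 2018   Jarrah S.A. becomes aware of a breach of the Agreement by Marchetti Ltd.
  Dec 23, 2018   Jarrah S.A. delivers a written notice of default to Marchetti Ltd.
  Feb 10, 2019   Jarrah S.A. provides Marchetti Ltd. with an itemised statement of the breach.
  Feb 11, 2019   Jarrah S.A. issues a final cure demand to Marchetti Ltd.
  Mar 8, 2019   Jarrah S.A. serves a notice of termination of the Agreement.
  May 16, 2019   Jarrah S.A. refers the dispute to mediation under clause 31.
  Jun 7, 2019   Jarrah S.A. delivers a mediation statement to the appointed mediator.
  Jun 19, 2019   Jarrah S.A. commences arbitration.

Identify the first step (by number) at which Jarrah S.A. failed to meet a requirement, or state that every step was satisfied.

Step 4

Step 1: the window is 12–27 days after Dec 9, 2018 (when the breach is discovered), so Dec 21, 2018 through Jan 5, 2019; done Dec 23, 2018, which is between those dates.
Step 2: 57 days after Dec 23, 2018 (when the default notice is delivered) is Feb 18, 2019; done Feb 10, 2019 — timely.
Step 3: 24 days after Feb 10, 2019 (when the itemised statement is provided) is Mar 6, 2019; done Feb 11, 2019 — timely.
Step 4: 21 days after Feb 11, 2019 (when the final cure demand is issued) is Mar 4, 2019; not done until Mar 8, 2019, 4 days after the deadline.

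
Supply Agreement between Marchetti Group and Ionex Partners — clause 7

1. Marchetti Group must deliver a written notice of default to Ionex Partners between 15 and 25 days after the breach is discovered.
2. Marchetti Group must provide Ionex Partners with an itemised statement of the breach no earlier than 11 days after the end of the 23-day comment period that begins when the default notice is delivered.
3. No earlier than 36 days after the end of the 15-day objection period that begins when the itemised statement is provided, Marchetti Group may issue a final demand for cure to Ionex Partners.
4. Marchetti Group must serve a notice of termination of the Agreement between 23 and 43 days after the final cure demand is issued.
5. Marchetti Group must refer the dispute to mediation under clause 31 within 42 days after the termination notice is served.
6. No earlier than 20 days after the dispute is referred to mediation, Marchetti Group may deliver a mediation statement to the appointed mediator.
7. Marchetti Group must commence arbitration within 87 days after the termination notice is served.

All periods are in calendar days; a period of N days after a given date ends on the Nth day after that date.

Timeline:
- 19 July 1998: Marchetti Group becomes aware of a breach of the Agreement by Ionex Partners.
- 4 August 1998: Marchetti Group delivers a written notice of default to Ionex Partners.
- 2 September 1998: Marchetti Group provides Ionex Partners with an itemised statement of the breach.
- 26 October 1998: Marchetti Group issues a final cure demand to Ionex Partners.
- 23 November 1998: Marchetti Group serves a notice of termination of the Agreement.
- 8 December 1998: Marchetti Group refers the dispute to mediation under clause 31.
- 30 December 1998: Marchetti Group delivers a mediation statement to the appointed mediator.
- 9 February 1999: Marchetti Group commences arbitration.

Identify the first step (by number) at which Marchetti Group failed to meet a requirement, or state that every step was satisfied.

(1) the permitted window runs from 19 July 1998 + 15 = 3 August 1998 to 19 July 1998 + 25 = 13 August 1998; 4 August 1998 falls inside that range.
(2) permitted from 27 August 1998 + 11 days = 7 September 1998 onward; 2 September 1998 is 5 days before the earliest permitted date.
The procedure was therefore not followed at step 2.

Step 2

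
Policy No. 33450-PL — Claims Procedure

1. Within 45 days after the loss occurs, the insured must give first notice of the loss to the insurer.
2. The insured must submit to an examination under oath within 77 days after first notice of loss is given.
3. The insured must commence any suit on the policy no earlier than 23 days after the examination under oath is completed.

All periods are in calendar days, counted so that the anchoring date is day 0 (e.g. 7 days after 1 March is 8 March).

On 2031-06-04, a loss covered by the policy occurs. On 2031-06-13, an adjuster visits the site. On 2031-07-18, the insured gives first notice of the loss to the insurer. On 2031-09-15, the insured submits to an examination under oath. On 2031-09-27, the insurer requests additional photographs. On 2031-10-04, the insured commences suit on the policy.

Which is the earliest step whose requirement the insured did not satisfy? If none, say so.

Step 1: 45 days after 2031-06-04 (when the loss occurs) is 2031-07-19; done 2031-07-18 — timely.
Step 2: 77 days after 2031-07-18 (when first notice of loss is given) is 2031-10-03; 2031-09-15 is within that limit.
Step 3: the earliest permitted date is 23 days after 2031-09-15 (when the examination under oath is completed), i.e. 2031-10-08; acted on 2031-10-04, 4 days prematurely.

Step 3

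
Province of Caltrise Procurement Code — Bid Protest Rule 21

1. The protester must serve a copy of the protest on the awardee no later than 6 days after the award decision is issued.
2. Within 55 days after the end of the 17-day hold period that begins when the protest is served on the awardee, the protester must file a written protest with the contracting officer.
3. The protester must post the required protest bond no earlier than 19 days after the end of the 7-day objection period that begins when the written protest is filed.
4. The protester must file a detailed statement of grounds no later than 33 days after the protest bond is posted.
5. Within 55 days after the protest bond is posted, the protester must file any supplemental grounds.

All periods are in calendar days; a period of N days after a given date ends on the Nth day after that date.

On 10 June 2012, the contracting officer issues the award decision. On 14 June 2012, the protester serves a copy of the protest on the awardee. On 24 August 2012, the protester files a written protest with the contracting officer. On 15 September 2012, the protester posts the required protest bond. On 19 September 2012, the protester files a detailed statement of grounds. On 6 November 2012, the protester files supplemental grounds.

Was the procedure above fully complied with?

No

(1) due by 10 June 2012 + 6 days = 16 June 2012; completed 14 June 2012, before the deadline.
(2) due by 1 July 2012 + 55 days = 25 August 2012; 24 August 2012 is within that limit.
(3) permitted from 31 August 2012 + 19 days = 19 September 2012 onward; done 15 September 2012 — 4 days too early.
No need to go further; step 3 was not satisfied.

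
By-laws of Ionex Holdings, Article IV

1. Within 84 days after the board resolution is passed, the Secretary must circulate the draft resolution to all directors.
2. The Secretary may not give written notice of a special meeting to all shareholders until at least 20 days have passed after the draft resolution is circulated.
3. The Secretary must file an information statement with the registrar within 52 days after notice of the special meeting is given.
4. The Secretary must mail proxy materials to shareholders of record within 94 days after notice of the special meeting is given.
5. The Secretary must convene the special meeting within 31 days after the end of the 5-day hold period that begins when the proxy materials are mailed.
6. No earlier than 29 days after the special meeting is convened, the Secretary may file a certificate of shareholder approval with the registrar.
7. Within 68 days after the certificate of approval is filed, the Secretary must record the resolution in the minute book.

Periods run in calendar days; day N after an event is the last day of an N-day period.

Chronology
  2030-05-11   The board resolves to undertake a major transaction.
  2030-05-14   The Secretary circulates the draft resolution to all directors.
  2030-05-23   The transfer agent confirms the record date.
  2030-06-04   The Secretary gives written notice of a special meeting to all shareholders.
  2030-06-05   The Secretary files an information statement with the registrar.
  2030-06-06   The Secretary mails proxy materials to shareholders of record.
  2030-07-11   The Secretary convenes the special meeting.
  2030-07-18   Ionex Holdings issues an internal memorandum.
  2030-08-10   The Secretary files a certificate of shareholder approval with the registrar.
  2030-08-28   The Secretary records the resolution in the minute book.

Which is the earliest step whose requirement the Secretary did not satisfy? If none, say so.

Step 1: 84 days after 2030-05-11 (when the board resolution is passed) is 2030-08-03; completed 2030-05-14, before the deadline.
Step 2: the earliest permitted date is 20 days after 2030-05-14 (when the draft resolution is circulated), i.e. 2030-06-03; 2030-06-04 is on or after that date.
Step 3: 52 days after 2030-06-04 (when notice of the special meeting is given) is 2030-07-26; done 2030-06-05 — timely.
Step 4: 94 days after 2030-06-04 (when notice of the special meeting is given) is 2030-09-06; 2030-06-06 is within that limit.
Step 5: 31 days after 2030-06-11 (end of the 5-day hold period, which began when the proxy materials are mailed on 2030-06-06) is 2030-07-12; 2030-07-11 is within that limit.
Step 6: the earliest permitted date is 29 days after 2030-07-11 (when the special meeting is convened), i.e. 2030-08-09; 2030-08-10 is on or after that date.
Step 7: 68 days after 2030-08-10 (when the certificate of approval is filed) is 2030-10-17; done 2030-08-28 — timely.

None — every step was satisfied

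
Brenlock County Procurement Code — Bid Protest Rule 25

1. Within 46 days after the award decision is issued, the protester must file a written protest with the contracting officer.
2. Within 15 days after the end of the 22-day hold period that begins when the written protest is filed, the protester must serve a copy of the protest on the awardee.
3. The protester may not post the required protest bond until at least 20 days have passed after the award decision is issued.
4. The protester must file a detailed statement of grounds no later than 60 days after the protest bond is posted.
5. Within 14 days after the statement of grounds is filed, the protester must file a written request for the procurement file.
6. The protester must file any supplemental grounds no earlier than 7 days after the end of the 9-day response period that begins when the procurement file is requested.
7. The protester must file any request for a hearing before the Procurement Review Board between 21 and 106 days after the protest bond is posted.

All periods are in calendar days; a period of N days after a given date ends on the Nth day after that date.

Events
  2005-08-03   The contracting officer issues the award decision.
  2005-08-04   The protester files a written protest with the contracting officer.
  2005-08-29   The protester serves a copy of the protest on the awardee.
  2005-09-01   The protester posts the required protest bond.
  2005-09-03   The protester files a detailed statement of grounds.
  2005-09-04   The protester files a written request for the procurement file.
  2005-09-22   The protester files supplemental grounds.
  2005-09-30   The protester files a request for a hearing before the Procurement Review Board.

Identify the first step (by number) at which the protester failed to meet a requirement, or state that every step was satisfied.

(1) due by 2005-08-03 + 46 days = 2005-09-18; 2005-08-04 is within that limit.
(2) due by 2005-08-26 + 15 days = 2005-09-10; done 2005-08-29 — timely.
(3) permitted from 2005-08-03 + 20 days = 2005-08-23 onward; done 2005-09-01, after the minimum wait.
(4) due by 2005-09-01 + 60 days = 2005-10-31; done 2005-09-03 — timely.
(5) due by 2005-09-03 + 14 days = 2005-09-17; done 2005-09-04 — timely.
(6) permitted from 2005-09-13 + 7 days = 2005-09-20 onward; done 2005-09-22 — permitted.
(7) the permitted window runs from 2005-09-01 + 21 = 2005-09-22 to 2005-09-01 + 106 = 2005-12-16; done 2005-09-30 — within the window.

None — every step was satisfied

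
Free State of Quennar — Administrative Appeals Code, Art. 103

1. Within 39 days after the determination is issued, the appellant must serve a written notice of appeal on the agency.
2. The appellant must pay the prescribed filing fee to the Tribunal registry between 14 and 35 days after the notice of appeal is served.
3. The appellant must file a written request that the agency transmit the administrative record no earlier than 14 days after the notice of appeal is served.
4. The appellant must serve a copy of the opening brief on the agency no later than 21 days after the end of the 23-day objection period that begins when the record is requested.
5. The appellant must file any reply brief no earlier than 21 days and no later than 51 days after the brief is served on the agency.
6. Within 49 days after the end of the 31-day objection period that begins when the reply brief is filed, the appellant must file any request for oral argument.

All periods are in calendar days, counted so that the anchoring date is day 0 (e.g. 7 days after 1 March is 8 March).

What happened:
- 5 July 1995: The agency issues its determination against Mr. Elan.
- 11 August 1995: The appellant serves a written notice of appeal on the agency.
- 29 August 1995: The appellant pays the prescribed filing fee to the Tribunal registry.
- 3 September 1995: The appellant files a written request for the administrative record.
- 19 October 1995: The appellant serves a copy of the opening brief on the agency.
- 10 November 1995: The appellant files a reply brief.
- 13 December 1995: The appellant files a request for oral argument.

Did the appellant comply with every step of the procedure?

Step 1 — counting 39 days from 5 July 1995 (when the determination is issued) gives a deadline of 13 August 1995; completed 11 August 1995, before the deadline.
Step 2 — 14 and 35 days from 11 August 1995 (when the notice of appeal is served) are 25 August 1995 and 15 September 1995 respectively; done 29 August 1995, which is between those dates.
Step 3 — must wait 14 days from 11 August 1995 (when the notice of appeal is served), so not before 25 August 1995; done 3 September 1995, after the minimum wait.
Step 4 — counting 21 days from 26 September 1995 (end of the 23-day objection period, which began when the record is requested on 3 September 1995) gives a deadline of 17 October 1995; done 19 October 1995 — 2 days late.
The procedure was therefore not followed at step 4.

No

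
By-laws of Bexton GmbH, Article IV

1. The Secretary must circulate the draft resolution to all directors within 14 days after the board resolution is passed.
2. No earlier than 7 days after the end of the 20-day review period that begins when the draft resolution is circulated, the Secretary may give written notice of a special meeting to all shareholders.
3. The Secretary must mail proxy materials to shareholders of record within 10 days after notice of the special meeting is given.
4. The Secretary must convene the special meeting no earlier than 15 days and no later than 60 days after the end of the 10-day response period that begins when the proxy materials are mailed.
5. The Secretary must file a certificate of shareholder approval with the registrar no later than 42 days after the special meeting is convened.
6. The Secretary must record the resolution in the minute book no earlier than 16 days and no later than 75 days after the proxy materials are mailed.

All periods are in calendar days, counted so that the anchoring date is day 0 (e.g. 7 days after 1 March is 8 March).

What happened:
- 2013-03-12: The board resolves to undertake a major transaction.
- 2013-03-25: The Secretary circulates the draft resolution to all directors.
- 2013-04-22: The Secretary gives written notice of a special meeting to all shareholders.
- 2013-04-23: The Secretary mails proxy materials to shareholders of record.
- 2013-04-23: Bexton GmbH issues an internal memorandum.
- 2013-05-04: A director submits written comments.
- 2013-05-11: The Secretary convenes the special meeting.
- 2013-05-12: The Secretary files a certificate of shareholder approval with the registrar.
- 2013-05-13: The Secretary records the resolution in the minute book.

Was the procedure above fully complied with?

Step 1 — counting 14 days from 2013-03-12 (when the board resolution is passed) gives a deadline of 2013-03-26; completed 2013-03-25, before the deadline.
Step 2 — must wait 7 days from 2013-04-14 (end of the 20-day review period, which began when the draft resolution is circulated on 2013-03-25), so not before 2013-04-21; done 2013-04-22 — permitted.
Step 3 — counting 10 days from 2013-04-22 (when notice of the special meeting is given) gives a deadline of 2013-05-02; done 2013-04-23 — timely.
Step 4 — 15 and 60 days from 2013-05-03 (end of the 10-day response period, which began when the proxy materials are mailed on 2013-04-23) are 2013-05-18 and 2013-07-02 respectively; 2013-05-11 is 7 days too early.

No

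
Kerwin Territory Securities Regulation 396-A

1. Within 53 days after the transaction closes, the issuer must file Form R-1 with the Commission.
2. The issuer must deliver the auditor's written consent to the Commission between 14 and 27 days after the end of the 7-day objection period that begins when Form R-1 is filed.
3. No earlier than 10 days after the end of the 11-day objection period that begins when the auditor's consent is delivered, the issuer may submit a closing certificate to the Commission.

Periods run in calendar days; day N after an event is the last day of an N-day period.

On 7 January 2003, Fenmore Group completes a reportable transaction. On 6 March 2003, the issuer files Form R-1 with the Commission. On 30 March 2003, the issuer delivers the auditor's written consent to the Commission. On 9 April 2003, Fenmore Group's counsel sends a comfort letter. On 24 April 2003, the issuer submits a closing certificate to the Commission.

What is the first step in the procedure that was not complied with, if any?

Step 1

Step 1 — counting 53 days from 7 January 2003 (when the transaction closes) gives a deadline of 1 March 2003; done 6 March 2003 — 5 days late.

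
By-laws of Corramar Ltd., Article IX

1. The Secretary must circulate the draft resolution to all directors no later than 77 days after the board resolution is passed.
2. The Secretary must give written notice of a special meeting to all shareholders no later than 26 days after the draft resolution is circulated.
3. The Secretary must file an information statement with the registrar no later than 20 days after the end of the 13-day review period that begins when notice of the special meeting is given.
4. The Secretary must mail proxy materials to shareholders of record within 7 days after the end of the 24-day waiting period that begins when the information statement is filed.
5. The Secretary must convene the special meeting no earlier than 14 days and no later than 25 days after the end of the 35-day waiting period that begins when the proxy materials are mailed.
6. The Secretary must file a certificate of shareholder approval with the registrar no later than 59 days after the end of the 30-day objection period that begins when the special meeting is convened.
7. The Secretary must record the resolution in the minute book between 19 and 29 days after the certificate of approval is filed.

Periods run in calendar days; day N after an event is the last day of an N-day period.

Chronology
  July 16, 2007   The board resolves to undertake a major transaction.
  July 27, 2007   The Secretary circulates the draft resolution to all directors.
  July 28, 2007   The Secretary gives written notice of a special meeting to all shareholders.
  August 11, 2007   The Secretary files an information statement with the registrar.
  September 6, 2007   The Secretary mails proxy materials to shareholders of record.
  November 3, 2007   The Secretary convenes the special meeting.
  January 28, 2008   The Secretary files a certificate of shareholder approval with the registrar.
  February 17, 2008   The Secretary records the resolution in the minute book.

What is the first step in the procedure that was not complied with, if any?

Step 1 — counting 77 days from July 16, 2007 (when the board resolution is passed) gives a deadline of October 1, 2007; done July 27, 2007 — timely.
Step 2 — counting 26 days from July 27, 2007 (when the draft resolution is circulated) gives a deadline of August 22, 2007; done July 28, 2007 — timely.
Step 3 — counting 20 days from August 10, 2007 (end of the 13-day review period, which began when notice of the special meeting is given on July 28, 2007) gives a deadline of August 30, 2007; completed August 11, 2007, before the deadline.
Step 4 — counting 7 days from September 4, 2007 (end of the 24-day waiting period, which began when the information statement is filed on August 11, 2007) gives a deadline of September 11, 2007; September 6, 2007 is within that limit.
Step 5 — 14 and 25 days from October 11, 2007 (end of the 35-day waiting period, which began when the proxy materials are mailed on September 6, 2007) are October 25, 2007 and November 5, 2007 respectively; done November 3, 2007, which is between those dates.
Step 6 — counting 59 days from December 3, 2007 (end of the 30-day objection period, which began when the special meeting is convened on November 3, 2007) gives a deadline of January 31, 2008; done January 28, 2008 — timely.
Step 7 — 19 and 29 days from January 28, 2008 (when the certificate of approval is filed) are February 16, 2008 and February 26, 2008 respectively; February 17, 2008 falls inside that range.

None — every step was satisfied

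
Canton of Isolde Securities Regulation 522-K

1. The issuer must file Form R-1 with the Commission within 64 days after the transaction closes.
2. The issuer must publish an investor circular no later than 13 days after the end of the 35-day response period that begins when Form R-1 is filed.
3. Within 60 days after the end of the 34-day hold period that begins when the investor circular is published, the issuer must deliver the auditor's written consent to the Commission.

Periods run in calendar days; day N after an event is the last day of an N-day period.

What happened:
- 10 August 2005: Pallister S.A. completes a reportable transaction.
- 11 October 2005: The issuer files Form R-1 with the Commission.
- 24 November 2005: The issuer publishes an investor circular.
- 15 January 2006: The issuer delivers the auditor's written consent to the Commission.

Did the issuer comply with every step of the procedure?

Yes

Step 1: 64 days after 10 August 2005 (when the transaction closes) is 13 October 2005; completed 11 October 2005, before the deadline.
Step 2: 13 days after 15 November 2005 (end of the 35-day response period, which began when Form R-1 is filed on 11 October 2005) is 28 November 2005; 24 November 2005 is within that limit.
Step 3: 60 days after 28 December 2005 (end of the 34-day hold period, which began when the investor circular is published on 24 November 2005) is 26 February 2006; done 15 January 2006 — timely.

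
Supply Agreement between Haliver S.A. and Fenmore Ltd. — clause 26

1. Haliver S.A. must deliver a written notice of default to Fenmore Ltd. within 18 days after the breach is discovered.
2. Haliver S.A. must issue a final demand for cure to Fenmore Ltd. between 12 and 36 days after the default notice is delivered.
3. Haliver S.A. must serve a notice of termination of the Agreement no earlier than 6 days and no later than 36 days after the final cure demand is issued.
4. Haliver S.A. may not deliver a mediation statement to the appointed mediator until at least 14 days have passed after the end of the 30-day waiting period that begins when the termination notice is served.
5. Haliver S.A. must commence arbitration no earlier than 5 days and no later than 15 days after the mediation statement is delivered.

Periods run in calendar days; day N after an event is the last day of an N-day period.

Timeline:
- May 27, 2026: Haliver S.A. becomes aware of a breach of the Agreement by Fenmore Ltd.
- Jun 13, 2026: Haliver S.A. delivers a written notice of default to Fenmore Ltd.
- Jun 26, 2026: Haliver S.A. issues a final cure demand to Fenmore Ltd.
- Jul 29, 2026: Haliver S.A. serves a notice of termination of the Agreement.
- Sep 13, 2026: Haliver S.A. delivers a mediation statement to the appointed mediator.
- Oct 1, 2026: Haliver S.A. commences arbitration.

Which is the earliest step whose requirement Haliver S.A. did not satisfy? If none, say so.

Step 1: 18 days after May 27, 2026 (when the breach is discovered) is Jun 14, 2026; done Jun 13, 2026 — timely.
Step 2: the window is 12–36 days after Jun 13, 2026 (when the default notice is delivered), so Jun 25, 2026 through Jul 19, 2026; done Jun 26, 2026 — within the window.
Step 3: the window is 6–36 days after Jun 26, 2026 (when the final cure demand is issued), so Jul 2, 2026 through Aug 1, 2026; done Jul 29, 2026, which is between those dates.
Step 4: the earliest permitted date is 14 days after Aug 28, 2026 (end of the 30-day waiting period, which began when the termination notice is served on Jul 29, 2026), i.e. Sep 11, 2026; done Sep 13, 2026, after the minimum wait.
Step 5: the window is 5–15 days after Sep 13, 2026 (when the mediation statement is delivered), so Sep 18, 2026 through Sep 28, 2026; done Oct 1, 2026 — 3 days after the window closed.
Later steps need not be reached.

Step 5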